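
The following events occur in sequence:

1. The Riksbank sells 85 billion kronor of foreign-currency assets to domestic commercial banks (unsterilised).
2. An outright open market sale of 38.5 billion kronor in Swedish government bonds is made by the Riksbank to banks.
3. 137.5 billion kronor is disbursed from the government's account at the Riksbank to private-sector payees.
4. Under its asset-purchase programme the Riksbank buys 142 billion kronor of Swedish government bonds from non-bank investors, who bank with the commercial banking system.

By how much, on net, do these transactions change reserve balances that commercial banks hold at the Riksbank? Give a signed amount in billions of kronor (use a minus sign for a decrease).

+156 billion

Riksbank balance sheet:
  Assets:      Securities +103.5B, Foreign assets −85B
  Liabilities: Bank reserves +156B, Government deposits −137.5B
So the change in reserve balances that commercial banks hold at the Riksbank is +156 billion.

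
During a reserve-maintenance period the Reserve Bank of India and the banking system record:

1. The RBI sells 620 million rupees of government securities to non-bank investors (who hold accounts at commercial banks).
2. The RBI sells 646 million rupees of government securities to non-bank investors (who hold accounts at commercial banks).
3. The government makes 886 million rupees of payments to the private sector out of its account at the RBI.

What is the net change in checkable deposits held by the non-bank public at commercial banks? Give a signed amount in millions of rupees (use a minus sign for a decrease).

RBI balance sheet:
  Assets:      Securities −1266M
  Liabilities: Bank reserves −380M, Government deposits −886M
Commercial banking system:
  Assets:      Reserves at CB −380M
  Liabilities: Checkable deposits −380M
So the change in checkable deposits held by the non-bank public at commercial banks is -380 million.

-380 million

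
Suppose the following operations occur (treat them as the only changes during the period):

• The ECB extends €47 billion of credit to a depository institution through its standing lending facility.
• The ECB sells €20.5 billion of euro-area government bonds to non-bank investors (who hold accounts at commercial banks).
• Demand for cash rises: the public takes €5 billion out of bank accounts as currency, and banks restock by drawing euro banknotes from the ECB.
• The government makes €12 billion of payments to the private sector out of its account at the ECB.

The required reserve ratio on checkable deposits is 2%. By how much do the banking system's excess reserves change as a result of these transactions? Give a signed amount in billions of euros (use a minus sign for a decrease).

+€33.77 billion

Discount-window loan €47 billion: reserves +€47B, deposits 0.
Asset sale (to non-banks) €20.5 billion: reserves −€20.5B, deposits −€20.5B.
Currency withdrawal €5 billion: reserves −€5B, deposits −€5B.
Government spending €12 billion: reserves +€12B, deposits +€12B.
Totals: Δreserves = +€33.5B, Δdeposits = −€13.5B.
Δrequired reserves = 2% × −€13.5B = −€0.27B.
Δexcess reserves = Δreserves − Δrequired = +€33.5B − (−€0.27B) = +€33.77 billion.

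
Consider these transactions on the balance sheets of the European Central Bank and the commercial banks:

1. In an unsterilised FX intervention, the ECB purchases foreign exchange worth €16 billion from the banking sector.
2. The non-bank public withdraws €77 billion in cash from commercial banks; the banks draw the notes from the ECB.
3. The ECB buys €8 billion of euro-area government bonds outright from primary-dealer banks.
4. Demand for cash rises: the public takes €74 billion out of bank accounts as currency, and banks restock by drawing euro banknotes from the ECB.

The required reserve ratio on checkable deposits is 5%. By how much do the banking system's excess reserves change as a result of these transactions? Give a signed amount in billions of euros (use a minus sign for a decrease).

-€119.45 billion

FX purchase €16 billion: reserves +€16B, deposits 0.
Currency withdrawal €77 billion: reserves −€77B, deposits −€77B.
OMO purchase (from banks) €8 billion: reserves +€8B, deposits 0.
Currency withdrawal €74 billion: reserves −€74B, deposits −€74B.
Totals: Δreserves = −€127B, Δdeposits = −€151B.
Δrequired reserves = 5% × −€151B = −€7.55B.
Δexcess reserves = Δreserves − Δrequired = −€127B − (−€7.55B) = -€119.45 billion.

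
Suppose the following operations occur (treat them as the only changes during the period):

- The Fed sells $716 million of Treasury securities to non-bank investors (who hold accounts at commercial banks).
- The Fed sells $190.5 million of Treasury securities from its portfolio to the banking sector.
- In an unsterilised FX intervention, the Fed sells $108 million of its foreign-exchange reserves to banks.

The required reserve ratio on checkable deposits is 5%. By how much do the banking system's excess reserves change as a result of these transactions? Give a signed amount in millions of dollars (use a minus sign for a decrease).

Asset sale (to non-banks) $716 million: reserves −$716M, deposits −$716M.
OMO sale (to banks) $190.5 million: reserves −$190.5M, deposits 0.
FX sale $108 million: reserves −$108M, deposits 0.
Totals: Δreserves = −$1014.5M, Δdeposits = −$716M.
Δrequired reserves = 5% × −$716M = −$35.8M.
Δexcess reserves = Δreserves − Δrequired = −$1014.5M − (−$35.8M) = -$978.7 million.

-$978.7 million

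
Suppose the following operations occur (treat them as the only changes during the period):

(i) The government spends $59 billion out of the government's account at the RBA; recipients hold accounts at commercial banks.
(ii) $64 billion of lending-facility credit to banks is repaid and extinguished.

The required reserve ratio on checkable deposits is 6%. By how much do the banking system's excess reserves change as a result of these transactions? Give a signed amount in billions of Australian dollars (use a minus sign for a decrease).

Government spending $59 billion: reserves +$59B, deposits +$59B.
Discount-window repayment $64 billion: reserves −$64B, deposits 0.
Totals: Δreserves = −$5B, Δdeposits = +$59B.
Δrequired reserves = 6% × +$59B = +$3.54B.
Δexcess reserves = Δreserves − Δrequired = −$5B − (+$3.54B) = -$8.54 billion.

-$8.54 billion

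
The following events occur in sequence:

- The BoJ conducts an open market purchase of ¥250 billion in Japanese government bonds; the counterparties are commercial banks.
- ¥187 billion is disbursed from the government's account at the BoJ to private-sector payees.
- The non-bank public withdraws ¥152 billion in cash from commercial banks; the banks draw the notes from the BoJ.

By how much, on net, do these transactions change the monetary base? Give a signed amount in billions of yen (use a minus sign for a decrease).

OMO purchase (from banks) ¥250 billion: BoJ balance sheet expands → +¥250B.
Government spending ¥187 billion: a non-base liability converts back to reserves → +¥187B.
Currency withdrawal ¥152 billion: just a shift between currency and reserves — both are base money → 0.
Net: 250 + 187 + 0 = +¥437 billion.

+¥437 billion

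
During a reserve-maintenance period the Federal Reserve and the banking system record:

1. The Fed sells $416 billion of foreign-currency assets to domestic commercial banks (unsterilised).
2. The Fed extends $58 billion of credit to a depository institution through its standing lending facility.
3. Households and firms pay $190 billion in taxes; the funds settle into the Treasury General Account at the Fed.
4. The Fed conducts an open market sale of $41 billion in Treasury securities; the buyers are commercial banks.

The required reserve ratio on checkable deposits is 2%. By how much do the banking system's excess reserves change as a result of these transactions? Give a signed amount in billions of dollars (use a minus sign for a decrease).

-$585.2 billion

FX sale $416 billion: reserves −$416B, deposits 0.
Discount-window loan $58 billion: reserves +$58B, deposits 0.
Government account inflow $190 billion: reserves −$190B, deposits −$190B.
OMO sale (to banks) $41 billion: reserves −$41B, deposits 0.
Totals: Δreserves = −$589B, Δdeposits = −$190B.
Δrequired reserves = 2% × −$190B = −$3.8B.
Δexcess reserves = Δreserves − Δrequired = −$589B − (−$3.8B) = -$585.2 billion.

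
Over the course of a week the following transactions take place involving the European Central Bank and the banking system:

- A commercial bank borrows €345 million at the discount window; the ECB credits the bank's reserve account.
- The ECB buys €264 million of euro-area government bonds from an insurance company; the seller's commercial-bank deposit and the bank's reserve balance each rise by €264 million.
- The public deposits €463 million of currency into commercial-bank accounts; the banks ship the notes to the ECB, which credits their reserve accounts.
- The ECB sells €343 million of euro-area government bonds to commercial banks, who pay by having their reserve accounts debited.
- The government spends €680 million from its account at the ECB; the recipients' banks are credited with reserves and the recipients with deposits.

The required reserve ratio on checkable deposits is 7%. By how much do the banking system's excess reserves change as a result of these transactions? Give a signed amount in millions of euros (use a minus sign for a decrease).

+€1310.51 million

Discount-window loan €345 million: reserves +€345M, deposits 0.
Asset purchase (from non-banks) €264 million: reserves +€264M, deposits +€264M.
Currency deposit €463 million: reserves +€463M, deposits +€463M.
OMO sale (to banks) €343 million: reserves −€343M, deposits 0.
Government spending €680 million: reserves +€680M, deposits +€680M.
Totals: Δreserves = +€1409M, Δdeposits = +€1407M.
Δrequired reserves = 7% × +€1407M = +€98.49M.
Δexcess reserves = Δreserves − Δrequired = +€1409M − (+€98.49M) = +€1310.51 million.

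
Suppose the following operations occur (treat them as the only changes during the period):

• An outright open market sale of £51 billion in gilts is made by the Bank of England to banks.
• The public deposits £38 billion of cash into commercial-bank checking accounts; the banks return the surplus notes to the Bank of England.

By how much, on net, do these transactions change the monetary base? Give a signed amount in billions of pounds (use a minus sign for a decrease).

-£51 billion

Bank of England balance sheet:
  Assets:      Securities −£51B
  Liabilities: Bank reserves −£13B, Currency in circulation −£38B
Commercial banking system:
  Assets:      Reserves at CB −£13B, Securities +£51B
  Liabilities: Checkable deposits +£38B
Monetary base = currency + reserves: −£38B + (−£13B) = -£51 billion.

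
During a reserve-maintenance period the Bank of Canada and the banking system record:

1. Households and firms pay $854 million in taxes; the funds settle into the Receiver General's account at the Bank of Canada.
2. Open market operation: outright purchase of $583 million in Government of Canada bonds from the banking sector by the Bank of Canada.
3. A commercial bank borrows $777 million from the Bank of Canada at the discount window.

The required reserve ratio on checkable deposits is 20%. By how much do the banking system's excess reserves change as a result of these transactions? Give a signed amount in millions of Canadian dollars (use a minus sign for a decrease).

+$676.8 million

Government account inflow $854 million: reserves −$854M, deposits −$854M.
OMO purchase (from banks) $583 million: reserves +$583M, deposits 0.
Discount-window loan $777 million: reserves +$777M, deposits 0.
Totals: Δreserves = +$506M, Δdeposits = −$854M.
Δrequired reserves = 20% × −$854M = −$170.8M.
Δexcess reserves = Δreserves − Δrequired = +$506M − (−$170.8M) = +$676.8 million.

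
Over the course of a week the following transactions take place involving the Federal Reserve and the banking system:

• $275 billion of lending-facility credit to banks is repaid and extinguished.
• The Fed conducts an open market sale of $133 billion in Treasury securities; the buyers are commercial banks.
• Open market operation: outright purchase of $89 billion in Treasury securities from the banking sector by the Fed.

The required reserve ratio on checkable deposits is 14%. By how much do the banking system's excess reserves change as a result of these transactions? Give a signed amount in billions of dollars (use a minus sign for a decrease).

-$319 billion

Discount-window repayment $275 billion: reserves −$275B, deposits 0.
OMO sale (to banks) $133 billion: reserves −$133B, deposits 0.
OMO purchase (from banks) $89 billion: reserves +$89B, deposits 0.
Totals: Δreserves = −$319B, Δdeposits = 0.
Δrequired reserves = 14% × 0 = 0.
Δexcess reserves = Δreserves − Δrequired = −$319B − (0) = -$319 billion.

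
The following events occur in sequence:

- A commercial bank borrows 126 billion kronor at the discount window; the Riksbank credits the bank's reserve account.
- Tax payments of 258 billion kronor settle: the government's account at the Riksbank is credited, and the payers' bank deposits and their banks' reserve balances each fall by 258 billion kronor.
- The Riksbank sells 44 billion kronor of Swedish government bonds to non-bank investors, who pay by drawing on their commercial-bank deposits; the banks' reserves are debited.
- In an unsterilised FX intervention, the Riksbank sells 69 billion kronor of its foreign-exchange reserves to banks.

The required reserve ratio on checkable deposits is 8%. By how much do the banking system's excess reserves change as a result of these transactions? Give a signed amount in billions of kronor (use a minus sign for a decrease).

Discount-window loan 126 billion kronor: reserves +126B, deposits 0.
Government account inflow 258 billion kronor: reserves −258B, deposits −258B.
Asset sale (to non-banks) 44 billion kronor: reserves −44B, deposits −44B.
FX sale 69 billion kronor: reserves −69B, deposits 0.
Totals: Δreserves = −245B, Δdeposits = −302B.
Δrequired reserves = 8% × −302B = −24.16B.
Δexcess reserves = Δreserves − Δrequired = −245B − (−24.16B) = -220.84 billion.

-220.84 billion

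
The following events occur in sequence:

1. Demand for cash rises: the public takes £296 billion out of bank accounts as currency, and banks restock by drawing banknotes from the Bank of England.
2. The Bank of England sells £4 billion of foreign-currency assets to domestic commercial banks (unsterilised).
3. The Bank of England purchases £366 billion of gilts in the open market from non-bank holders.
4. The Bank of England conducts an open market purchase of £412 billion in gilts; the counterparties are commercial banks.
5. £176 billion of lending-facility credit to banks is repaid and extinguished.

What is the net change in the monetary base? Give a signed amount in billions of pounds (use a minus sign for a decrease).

+£598 billion

Bank of England balance sheet:
  Assets:      Securities +£778B, Loans to banks −£176B, Foreign assets −£4B
  Liabilities: Bank reserves +£302B, Currency in circulation +£296B
Commercial banking system:
  Assets:      Reserves at CB +£302B, Securities −£412B, Foreign assets +£4B
  Liabilities: Checkable deposits +£70B, Borrowings from CB −£176B
Monetary base = currency + reserves: +£296B + (+£302B) = +£598 billion.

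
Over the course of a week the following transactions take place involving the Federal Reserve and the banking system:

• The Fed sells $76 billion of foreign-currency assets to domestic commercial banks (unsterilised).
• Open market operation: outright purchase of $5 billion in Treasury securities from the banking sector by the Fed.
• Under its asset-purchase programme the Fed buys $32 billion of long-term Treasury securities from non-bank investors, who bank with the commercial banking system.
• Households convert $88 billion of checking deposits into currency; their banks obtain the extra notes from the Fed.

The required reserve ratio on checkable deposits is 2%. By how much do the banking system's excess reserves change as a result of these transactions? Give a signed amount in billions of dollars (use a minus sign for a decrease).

FX sale $76 billion: reserves −$76B, deposits 0.
OMO purchase (from banks) $5 billion: reserves +$5B, deposits 0.
Asset purchase (from non-banks) $32 billion: reserves +$32B, deposits +$32B.
Currency withdrawal $88 billion: reserves −$88B, deposits −$88B.
Totals: Δreserves = −$127B, Δdeposits = −$56B.
Δrequired reserves = 2% × −$56B = −$1.12B.
Δexcess reserves = Δreserves − Δrequired = −$127B − (−$1.12B) = -$125.88 billion.

-$125.88 billion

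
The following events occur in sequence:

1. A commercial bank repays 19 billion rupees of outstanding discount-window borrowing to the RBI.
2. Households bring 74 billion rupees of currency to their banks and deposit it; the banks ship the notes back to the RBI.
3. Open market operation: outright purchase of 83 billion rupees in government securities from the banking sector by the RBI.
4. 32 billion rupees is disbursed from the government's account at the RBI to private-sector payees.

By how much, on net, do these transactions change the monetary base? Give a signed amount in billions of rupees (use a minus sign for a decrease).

+96 billion

Discount-window repayment 19 billion rupees: RBI balance sheet contracts → −19B.
Currency deposit 74 billion rupees: just a shift between currency and reserves — both are base money → 0.
OMO purchase (from banks) 83 billion rupees: RBI balance sheet expands → +83B.
Government spending 32 billion rupees: a non-base liability converts back to reserves → +32B.
Net: −19 + 0 + 83 + 32 = +96 billion.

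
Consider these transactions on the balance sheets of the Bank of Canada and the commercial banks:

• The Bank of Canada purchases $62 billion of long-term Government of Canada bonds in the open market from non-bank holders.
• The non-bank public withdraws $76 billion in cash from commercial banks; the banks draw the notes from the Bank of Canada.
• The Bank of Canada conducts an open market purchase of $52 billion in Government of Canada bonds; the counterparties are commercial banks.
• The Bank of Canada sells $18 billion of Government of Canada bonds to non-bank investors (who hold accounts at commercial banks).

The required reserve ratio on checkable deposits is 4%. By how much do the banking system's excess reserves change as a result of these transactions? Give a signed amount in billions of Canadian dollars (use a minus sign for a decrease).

+$21.28 billion

Asset purchase (from non-banks) $62 billion: reserves +$62B, deposits +$62B.
Currency withdrawal $76 billion: reserves −$76B, deposits −$76B.
OMO purchase (from banks) $52 billion: reserves +$52B, deposits 0.
Asset sale (to non-banks) $18 billion: reserves −$18B, deposits −$18B.
Totals: Δreserves = +$20B, Δdeposits = −$32B.
Δrequired reserves = 4% × −$32B = −$1.28B.
Δexcess reserves = Δreserves − Δrequired = +$20B − (−$1.28B) = +$21.28 billion.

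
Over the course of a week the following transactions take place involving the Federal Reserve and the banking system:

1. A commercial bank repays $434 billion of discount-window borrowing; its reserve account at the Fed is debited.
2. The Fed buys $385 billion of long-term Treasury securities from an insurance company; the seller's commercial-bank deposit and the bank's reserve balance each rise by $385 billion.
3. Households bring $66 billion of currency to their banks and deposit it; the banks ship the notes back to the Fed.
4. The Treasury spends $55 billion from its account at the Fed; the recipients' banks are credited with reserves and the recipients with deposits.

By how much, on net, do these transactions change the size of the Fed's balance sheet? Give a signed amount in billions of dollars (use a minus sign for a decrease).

Fed balance sheet:
  Assets:      Securities +$385B, Loans to banks −$434B
  Liabilities: Bank reserves +$72B, Currency in circulation −$66B, Government deposits −$55B
Change in total Fed assets = -$49 billion.

-$49 billion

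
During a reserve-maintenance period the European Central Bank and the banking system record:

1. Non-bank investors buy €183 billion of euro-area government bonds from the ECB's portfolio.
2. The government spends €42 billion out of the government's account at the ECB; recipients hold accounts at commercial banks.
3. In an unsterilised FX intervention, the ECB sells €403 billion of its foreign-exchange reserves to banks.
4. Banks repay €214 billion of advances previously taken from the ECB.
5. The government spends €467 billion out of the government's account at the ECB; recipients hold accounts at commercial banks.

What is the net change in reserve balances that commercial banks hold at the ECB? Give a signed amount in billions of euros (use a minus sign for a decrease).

ECB balance sheet:
  Assets:      Securities −€183B, Loans to banks −€214B, Foreign assets −€403B
  Liabilities: Bank reserves −€291B, Government deposits −€509B
Commercial banking system:
  Assets:      Reserves at CB −€291B, Foreign assets +€403B
  Liabilities: Checkable deposits +€326B, Borrowings from CB −€214B
So the change in reserve balances that commercial banks hold at the ECB is -€291 billion.

-€291 billion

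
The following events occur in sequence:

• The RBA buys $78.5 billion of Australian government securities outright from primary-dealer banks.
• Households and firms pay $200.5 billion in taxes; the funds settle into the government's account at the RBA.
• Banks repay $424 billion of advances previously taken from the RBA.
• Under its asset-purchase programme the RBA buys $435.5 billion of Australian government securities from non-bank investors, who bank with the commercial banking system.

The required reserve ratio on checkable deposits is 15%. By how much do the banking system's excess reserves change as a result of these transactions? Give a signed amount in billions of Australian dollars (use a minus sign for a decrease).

-$145.75 billion

OMO purchase (from banks) $78.5 billion: reserves +$78.5B, deposits 0.
Government account inflow $200.5 billion: reserves −$200.5B, deposits −$200.5B.
Discount-window repayment $424 billion: reserves −$424B, deposits 0.
Asset purchase (from non-banks) $435.5 billion: reserves +$435.5B, deposits +$435.5B.
Totals: Δreserves = −$110.5B, Δdeposits = +$235B.
Δrequired reserves = 15% × +$235B = +$35.25B.
Δexcess reserves = Δreserves − Δrequired = −$110.5B − (+$35.25B) = -$145.75 billion.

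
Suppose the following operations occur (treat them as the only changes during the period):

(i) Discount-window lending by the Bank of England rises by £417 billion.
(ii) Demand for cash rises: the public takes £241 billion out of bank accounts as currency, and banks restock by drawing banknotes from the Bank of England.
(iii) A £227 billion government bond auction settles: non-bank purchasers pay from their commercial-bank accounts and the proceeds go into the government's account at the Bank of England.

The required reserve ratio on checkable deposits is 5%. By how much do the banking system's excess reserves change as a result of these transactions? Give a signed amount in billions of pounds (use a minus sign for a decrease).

-£27.6 billion

Discount-window loan £417 billion: reserves +£417B, deposits 0.
Currency withdrawal £241 billion: reserves −£241B, deposits −£241B.
Government account inflow £227 billion: reserves −£227B, deposits −£227B.
Totals: Δreserves = −£51B, Δdeposits = −£468B.
Δrequired reserves = 5% × −£468B = −£23.4B.
Δexcess reserves = Δreserves − Δrequired = −£51B − (−£23.4B) = -£27.6 billion.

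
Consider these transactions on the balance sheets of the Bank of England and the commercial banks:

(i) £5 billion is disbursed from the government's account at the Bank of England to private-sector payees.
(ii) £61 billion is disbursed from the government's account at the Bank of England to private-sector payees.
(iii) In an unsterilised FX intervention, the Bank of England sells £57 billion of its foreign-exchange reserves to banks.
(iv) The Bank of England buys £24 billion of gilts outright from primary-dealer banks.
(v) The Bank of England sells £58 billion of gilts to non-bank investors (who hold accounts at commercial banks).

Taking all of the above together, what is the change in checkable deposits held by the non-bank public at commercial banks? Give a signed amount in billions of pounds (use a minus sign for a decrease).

+£8 billion

Government spending £5 billion: non-bank counterparties' bank balances rise → +£5B.
Government spending £61 billion: non-bank counterparties' bank balances rise → +£61B.
FX sale £57 billion: the counterparty is a bank, so public deposits are unchanged → 0.
OMO purchase (from banks) £24 billion: the counterparty is a bank, so public deposits are unchanged → 0.
Asset sale (to non-banks) £58 billion: non-bank counterparties' bank balances fall → −£58B.
Net: 5 + 61 + 0 + 0 − 58 = +£8 billion.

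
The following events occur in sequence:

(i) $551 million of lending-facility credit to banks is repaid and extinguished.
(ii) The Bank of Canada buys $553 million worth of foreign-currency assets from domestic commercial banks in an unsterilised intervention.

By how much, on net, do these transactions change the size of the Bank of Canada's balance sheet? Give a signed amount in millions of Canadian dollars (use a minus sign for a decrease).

Discount-window repayment $551 million: a Bank of Canada asset is shed → −$551M.
FX purchase $553 million: a Bank of Canada asset is acquired → +$553M.
Net: −551 + 553 = +$2 million.

+$2 million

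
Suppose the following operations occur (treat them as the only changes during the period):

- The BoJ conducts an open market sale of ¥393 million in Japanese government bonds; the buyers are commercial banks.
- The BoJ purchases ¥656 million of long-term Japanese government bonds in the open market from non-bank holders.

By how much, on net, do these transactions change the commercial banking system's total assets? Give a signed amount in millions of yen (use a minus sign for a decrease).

BoJ balance sheet:
  Assets:      Securities +¥263M
  Liabilities: Bank reserves +¥263M
Commercial banking system:
  Assets:      Reserves at CB +¥263M, Securities +¥393M
  Liabilities: Checkable deposits +¥656M
Change in total bank assets = +¥656 million.

+¥656 million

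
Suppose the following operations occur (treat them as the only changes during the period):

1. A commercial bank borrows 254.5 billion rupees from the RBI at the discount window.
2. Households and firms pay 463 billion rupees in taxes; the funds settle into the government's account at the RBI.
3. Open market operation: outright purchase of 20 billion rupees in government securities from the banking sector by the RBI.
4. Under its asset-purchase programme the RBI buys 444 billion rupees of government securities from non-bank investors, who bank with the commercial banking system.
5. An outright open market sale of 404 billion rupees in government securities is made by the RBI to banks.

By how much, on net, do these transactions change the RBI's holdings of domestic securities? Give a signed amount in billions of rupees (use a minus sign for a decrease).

Discount-window loan 254.5 billion rupees: the RBI's securities portfolio is untouched → 0.
Government account inflow 463 billion rupees: the RBI's securities portfolio is untouched → 0.
OMO purchase (from banks) 20 billion rupees: securities added to the RBI's portfolio → +20B.
Asset purchase (from non-banks) 444 billion rupees: securities added to the RBI's portfolio → +444B.
OMO sale (to banks) 404 billion rupees: securities removed from the RBI's portfolio → −404B.
Net: 0 + 0 + 20 + 444 − 404 = +60 billion.

+60 billion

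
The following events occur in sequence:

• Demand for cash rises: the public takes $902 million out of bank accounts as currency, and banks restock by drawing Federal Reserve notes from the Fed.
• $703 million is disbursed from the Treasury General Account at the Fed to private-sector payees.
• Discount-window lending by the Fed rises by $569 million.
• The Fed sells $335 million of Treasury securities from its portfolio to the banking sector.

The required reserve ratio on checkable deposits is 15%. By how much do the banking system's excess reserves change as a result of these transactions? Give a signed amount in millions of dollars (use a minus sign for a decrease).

Currency withdrawal $902 million: reserves −$902M, deposits −$902M.
Government spending $703 million: reserves +$703M, deposits +$703M.
Discount-window loan $569 million: reserves +$569M, deposits 0.
OMO sale (to banks) $335 million: reserves −$335M, deposits 0.
Totals: Δreserves = +$35M, Δdeposits = −$199M.
Δrequired reserves = 15% × −$199M = −$29.85M.
Δexcess reserves = Δreserves − Δrequired = +$35M − (−$29.85M) = +$64.85 million.

+$64.85 million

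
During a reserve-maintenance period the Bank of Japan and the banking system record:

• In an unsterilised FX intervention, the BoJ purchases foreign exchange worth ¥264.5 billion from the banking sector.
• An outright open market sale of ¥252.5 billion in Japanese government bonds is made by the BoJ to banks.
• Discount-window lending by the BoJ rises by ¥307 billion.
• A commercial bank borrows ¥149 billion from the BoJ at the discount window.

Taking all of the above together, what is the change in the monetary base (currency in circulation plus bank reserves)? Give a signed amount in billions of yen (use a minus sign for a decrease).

FX purchase ¥264.5 billion: BoJ balance sheet expands → +¥264.5B.
OMO sale (to banks) ¥252.5 billion: BoJ balance sheet contracts → −¥252.5B.
Discount-window loan ¥307 billion: BoJ balance sheet expands → +¥307B.
Discount-window loan ¥149 billion: BoJ balance sheet expands → +¥149B.
Net: 264.5 − 252.5 + 307 + 149 = +¥468 billion.

+¥468 billion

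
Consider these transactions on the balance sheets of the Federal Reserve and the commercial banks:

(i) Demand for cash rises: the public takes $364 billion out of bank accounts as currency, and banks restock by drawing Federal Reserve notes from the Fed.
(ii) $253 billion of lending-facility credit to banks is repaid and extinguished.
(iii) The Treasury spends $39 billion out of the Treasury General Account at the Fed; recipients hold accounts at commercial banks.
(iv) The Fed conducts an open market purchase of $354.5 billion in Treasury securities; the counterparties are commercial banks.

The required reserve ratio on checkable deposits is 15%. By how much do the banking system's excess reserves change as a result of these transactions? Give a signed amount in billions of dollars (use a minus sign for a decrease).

-$174.75 billion

Currency withdrawal $364 billion: reserves −$364B, deposits −$364B.
Discount-window repayment $253 billion: reserves −$253B, deposits 0.
Government spending $39 billion: reserves +$39B, deposits +$39B.
OMO purchase (from banks) $354.5 billion: reserves +$354.5B, deposits 0.
Totals: Δreserves = −$223.5B, Δdeposits = −$325B.
Δrequired reserves = 15% × −$325B = −$48.75B.
Δexcess reserves = Δreserves − Δrequired = −$223.5B − (−$48.75B) = -$174.75 billion.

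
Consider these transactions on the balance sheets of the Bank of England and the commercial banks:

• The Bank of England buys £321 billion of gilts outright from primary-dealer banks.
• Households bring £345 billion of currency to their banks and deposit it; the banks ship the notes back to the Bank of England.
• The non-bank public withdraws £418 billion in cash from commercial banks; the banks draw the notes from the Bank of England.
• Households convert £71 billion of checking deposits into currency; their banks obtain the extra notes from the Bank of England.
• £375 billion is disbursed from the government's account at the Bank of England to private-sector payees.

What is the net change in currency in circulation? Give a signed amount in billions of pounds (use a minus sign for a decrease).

OMO purchase (from banks) £321 billion: no currency enters or leaves circulation → 0.
Currency deposit £345 billion: notes return to the central bank → −£345B.
Currency withdrawal £418 billion: notes leave the central bank → +£418B.
Currency withdrawal £71 billion: notes leave the central bank → +£71B.
Government spending £375 billion: no currency enters or leaves circulation → 0.
Net: 0 − 345 + 418 + 71 + 0 = +£144 billion.

+£144 billion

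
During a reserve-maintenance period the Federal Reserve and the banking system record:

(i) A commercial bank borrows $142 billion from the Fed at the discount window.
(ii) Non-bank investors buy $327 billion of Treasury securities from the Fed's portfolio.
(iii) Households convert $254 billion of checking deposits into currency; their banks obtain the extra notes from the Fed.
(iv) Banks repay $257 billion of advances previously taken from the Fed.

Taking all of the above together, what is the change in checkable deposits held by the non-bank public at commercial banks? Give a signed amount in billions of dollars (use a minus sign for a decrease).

Discount-window loan $142 billion: the counterparty is a bank, so public deposits are unchanged → 0.
Asset sale (to non-banks) $327 billion: non-bank counterparties' bank balances fall → −$327B.
Currency withdrawal $254 billion: non-bank counterparties' bank balances fall → −$254B.
Discount-window repayment $257 billion: the counterparty is a bank, so public deposits are unchanged → 0.
Net: 0 − 327 − 254 + 0 = -$581 billion.

-$581 billion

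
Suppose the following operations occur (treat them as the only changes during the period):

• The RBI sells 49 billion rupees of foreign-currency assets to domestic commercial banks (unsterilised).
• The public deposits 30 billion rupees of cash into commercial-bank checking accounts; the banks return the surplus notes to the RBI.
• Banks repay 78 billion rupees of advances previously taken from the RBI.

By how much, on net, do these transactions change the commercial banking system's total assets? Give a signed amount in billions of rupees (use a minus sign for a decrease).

FX sale 49 billion rupees: just an asset swap on bank balance sheets → 0.
Currency deposit 30 billion rupees: bank balance sheets expand → +30B.
Discount-window repayment 78 billion rupees: bank balance sheets shrink → −78B.
Net: 0 + 30 − 78 = -48 billion.

-48 billion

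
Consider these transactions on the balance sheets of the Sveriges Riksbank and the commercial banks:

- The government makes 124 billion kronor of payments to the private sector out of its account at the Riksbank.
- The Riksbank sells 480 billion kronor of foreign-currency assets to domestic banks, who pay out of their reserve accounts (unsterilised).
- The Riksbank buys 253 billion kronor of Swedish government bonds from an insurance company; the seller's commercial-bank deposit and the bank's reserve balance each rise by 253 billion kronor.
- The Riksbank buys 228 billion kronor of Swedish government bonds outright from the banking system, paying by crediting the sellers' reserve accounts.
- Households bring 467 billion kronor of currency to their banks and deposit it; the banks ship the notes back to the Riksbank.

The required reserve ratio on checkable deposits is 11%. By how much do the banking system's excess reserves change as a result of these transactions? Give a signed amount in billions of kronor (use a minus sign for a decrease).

Government spending 124 billion kronor: reserves +124B, deposits +124B.
FX sale 480 billion kronor: reserves −480B, deposits 0.
Asset purchase (from non-banks) 253 billion kronor: reserves +253B, deposits +253B.
OMO purchase (from banks) 228 billion kronor: reserves +228B, deposits 0.
Currency deposit 467 billion kronor: reserves +467B, deposits +467B.
Totals: Δreserves = +592B, Δdeposits = +844B.
Δrequired reserves = 11% × +844B = +92.84B.
Δexcess reserves = Δreserves − Δrequired = +592B − (+92.84B) = +499.16 billion.

+499.16 billion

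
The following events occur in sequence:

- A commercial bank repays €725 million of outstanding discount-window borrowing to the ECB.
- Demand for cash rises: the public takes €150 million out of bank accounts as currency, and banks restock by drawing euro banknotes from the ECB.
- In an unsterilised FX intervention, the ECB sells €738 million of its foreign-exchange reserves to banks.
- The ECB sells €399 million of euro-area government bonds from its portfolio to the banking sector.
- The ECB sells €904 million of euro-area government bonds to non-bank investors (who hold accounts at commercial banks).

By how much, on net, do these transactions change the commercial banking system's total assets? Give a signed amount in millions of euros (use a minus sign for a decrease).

-€1779 million

ECB balance sheet:
  Assets:      Securities −€1303M, Loans to banks −€725M, Foreign assets −€738M
  Liabilities: Bank reserves −€2916M, Currency in circulation +€150M
Commercial banking system:
  Assets:      Reserves at CB −€2916M, Securities +€399M, Foreign assets +€738M
  Liabilities: Checkable deposits −€1054M, Borrowings from CB −€725M
Change in total bank assets = -€1779 million.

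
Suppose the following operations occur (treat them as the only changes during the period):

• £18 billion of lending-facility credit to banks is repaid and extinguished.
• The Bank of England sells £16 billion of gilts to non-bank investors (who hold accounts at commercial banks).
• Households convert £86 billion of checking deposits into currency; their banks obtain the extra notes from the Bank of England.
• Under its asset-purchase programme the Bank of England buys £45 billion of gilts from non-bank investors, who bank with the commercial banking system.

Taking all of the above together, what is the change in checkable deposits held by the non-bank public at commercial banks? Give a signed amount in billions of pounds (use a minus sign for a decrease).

Bank of England balance sheet:
  Assets:      Securities +£29B, Loans to banks −£18B
  Liabilities: Bank reserves −£75B, Currency in circulation +£86B
Commercial banking system:
  Assets:      Reserves at CB −£75B
  Liabilities: Checkable deposits −£57B, Borrowings from CB −£18B
So the change in checkable deposits held by the non-bank public at commercial banks is -£57 billion.

-£57 billion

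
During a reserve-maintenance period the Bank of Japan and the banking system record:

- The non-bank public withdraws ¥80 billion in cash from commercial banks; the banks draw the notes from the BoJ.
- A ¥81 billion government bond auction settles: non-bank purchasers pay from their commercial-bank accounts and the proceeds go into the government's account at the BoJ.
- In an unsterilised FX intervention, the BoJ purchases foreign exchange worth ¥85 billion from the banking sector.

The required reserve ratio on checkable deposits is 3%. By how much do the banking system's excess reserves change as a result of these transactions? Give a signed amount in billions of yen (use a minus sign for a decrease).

Currency withdrawal ¥80 billion: reserves −¥80B, deposits −¥80B.
Government account inflow ¥81 billion: reserves −¥81B, deposits −¥81B.
FX purchase ¥85 billion: reserves +¥85B, deposits 0.
Totals: Δreserves = −¥76B, Δdeposits = −¥161B.
Δrequired reserves = 3% × −¥161B = −¥4.83B.
Δexcess reserves = Δreserves − Δrequired = −¥76B − (−¥4.83B) = -¥71.17 billion.

-¥71.17 billion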